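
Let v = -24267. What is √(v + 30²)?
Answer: I*√23367 ≈ 152.86*I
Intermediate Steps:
√(v + 30²) = √(-24267 + 30²) = √(-24267 + 900) = √(-23367) = I*√23367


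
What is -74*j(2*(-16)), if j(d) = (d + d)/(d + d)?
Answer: -74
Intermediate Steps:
j(d) = 1 (j(d) = (2*d)/((2*d)) = (2*d)*(1/(2*d)) = 1)
-74*j(2*(-16)) = -74*1 = -74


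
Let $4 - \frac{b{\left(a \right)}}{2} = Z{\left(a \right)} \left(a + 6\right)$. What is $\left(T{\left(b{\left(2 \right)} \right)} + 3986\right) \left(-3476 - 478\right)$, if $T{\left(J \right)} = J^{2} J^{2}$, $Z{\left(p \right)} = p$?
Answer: $-1327602948$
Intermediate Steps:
$b{\left(a \right)} = 8 - 2 a \left(6 + a\right)$ ($b{\left(a \right)} = 8 - 2 a \left(a + 6\right) = 8 - 2 a \left(6 + a\right)$)
$T{\left(J \right)} = J^{4}$
$\left(T{\left(b{\left(2 \right)} \right)} + 3986\right) \left(-3476 - 478\right) = \left(\left(8 - 24 - 2 \cdot 2^{2}\right)^{4} + 3986\right) \left(-3476 - 478\right) = \left(\left(8 - 24 - 8\right)^{4} + 3986\right) \left(-3954\right) = \left(\left(-24\right)^{4} + 3986\right) \left(-3954\right) = \left(331776 + 3986\right) \left(-3954\right) = 335762 \left(-3954\right) = -1327602948$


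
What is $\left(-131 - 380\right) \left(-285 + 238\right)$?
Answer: $24017$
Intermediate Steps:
$\left(-131 - 380\right) \left(-285 + 238\right) = \left(-511\right) \left(-47\right) = 24017$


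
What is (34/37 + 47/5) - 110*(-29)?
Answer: 592059/185 ≈ 3200.3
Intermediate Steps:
(34/37 + 47/5) - 110*(-29) = (34*(1/37) + 47*(⅕)) + 3190 = (34/37 + 47/5) + 3190 = 1909/185 + 3190 = 592059/185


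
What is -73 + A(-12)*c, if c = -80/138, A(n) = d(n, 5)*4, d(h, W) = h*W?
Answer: 1521/23 ≈ 66.130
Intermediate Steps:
d(h, W) = W*h
A(n) = 20*n (A(n) = (5*n)*4 = 20*n)
c = -40/69 (c = -80*1/138 = -40/69 ≈ -0.57971)
-73 + A(-12)*c = -73 + (20*(-12))*(-40/69) = -73 - 240*(-40/69) = -73 + 3200/23 = 1521/23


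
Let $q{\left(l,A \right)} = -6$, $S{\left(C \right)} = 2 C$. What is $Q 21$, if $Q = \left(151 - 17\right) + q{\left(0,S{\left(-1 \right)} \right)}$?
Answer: $2688$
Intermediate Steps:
$Q = 128$ ($Q = \left(151 - 17\right) - 6 = 134 - 6 = 128$)
$Q 21 = 128 \cdot 21 = 2688$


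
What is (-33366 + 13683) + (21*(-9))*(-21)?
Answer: -15714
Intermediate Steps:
(-33366 + 13683) + (21*(-9))*(-21) = -19683 - 189*(-21) = -19683 + 3969 = -15714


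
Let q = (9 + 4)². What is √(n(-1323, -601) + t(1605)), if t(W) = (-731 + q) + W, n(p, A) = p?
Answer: 2*I*√70 ≈ 16.733*I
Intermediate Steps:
q = 169 (q = 13² = 169)
t(W) = -562 + W (t(W) = (-731 + 169) + W = -562 + W)
√(n(-1323, -601) + t(1605)) = √(-1323 + (-562 + 1605)) = √(-1323 + 1043) = √(-280) = 2*I*√70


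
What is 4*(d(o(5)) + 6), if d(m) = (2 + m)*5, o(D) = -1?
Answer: 44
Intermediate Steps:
d(m) = 10 + 5*m
4*(d(o(5)) + 6) = 4*((10 + 5*(-1)) + 6) = 4*((10 - 5) + 6) = 4*(5 + 6) = 4*11 = 44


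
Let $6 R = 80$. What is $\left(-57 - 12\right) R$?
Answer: $-920$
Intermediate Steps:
$R = \frac{40}{3}$ ($R = \frac{1}{6} \cdot 80 = \frac{40}{3} \approx 13.333$)
$\left(-57 - 12\right) R = \left(-57 - 12\right) \frac{40}{3} = \left(-69\right) \frac{40}{3} = -920$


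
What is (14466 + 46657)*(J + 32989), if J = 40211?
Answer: 4474203600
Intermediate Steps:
(14466 + 46657)*(J + 32989) = (14466 + 46657)*(40211 + 32989) = 61123*73200 = 4474203600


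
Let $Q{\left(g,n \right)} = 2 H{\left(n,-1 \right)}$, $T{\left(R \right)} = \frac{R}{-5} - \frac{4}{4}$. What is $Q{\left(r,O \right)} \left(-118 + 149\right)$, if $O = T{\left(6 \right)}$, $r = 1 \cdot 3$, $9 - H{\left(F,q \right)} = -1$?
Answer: $620$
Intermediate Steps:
$H{\left(F,q \right)} = 10$ ($H{\left(F,q \right)} = 9 - -1 = 9 + 1 = 10$)
$r = 3$
$T{\left(R \right)} = -1 - \frac{R}{5}$ ($T{\left(R \right)} = R \left(- \frac{1}{5}\right) - 1 = - \frac{R}{5} - 1 = -1 - \frac{R}{5}$)
$O = - \frac{11}{5}$ ($O = -1 - \frac{6}{5} = - \frac{11}{5} \approx -2.2$)
$Q{\left(g,n \right)} = 20$ ($Q{\left(g,n \right)} = 2 \cdot 10 = 20$)
$Q{\left(r,O \right)} \left(-118 + 149\right) = 20 \left(-118 + 149\right) = 20 \cdot 31 = 620$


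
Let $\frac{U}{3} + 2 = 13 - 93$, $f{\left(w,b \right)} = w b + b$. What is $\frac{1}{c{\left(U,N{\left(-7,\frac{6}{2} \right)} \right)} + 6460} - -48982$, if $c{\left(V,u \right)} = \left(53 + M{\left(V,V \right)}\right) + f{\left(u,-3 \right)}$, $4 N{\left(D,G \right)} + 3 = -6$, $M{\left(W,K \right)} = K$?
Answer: $\frac{1228615510}{25083} \approx 48982.0$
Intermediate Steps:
$f{\left(w,b \right)} = b + b w$ ($f{\left(w,b \right)} = b w + b = b + b w$)
$N{\left(D,G \right)} = - \frac{9}{4}$ ($N{\left(D,G \right)} = - \frac{3}{4} + \frac{1}{4} \left(-6\right) = - \frac{3}{4} - \frac{3}{2} = - \frac{9}{4}$)
$U = -246$ ($U = -6 + 3 \left(13 - 93\right) = -6 + 3 \left(-80\right) = -6 - 240 = -246$)
$c{\left(V,u \right)} = 50 + V - 3 u$ ($c{\left(V,u \right)} = \left(53 + V\right) - 3 \left(1 + u\right) = \left(53 + V\right) - \left(3 + 3 u\right) = 50 + V - 3 u$)
$\frac{1}{c{\left(U,N{\left(-7,\frac{6}{2} \right)} \right)} + 6460} - -48982 = \frac{1}{\left(50 - 246 - - \frac{27}{4}\right) + 6460} - -48982 = \frac{1}{\left(50 - 246 + \frac{27}{4}\right) + 6460} + 48982 = \frac{1}{- \frac{757}{4} + 6460} + 48982 = \frac{1}{\frac{25083}{4}} + 48982 = \frac{4}{25083} + 48982 = \frac{1228615510}{25083}$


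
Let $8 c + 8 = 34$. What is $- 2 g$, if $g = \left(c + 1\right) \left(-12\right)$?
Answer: $102$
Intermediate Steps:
$c = \frac{13}{4}$ ($c = -1 + \frac{1}{8} \cdot 34 = -1 + \frac{17}{4} = \frac{13}{4} \approx 3.25$)
$g = -51$ ($g = \left(\frac{13}{4} + 1\right) \left(-12\right) = \frac{17}{4} \left(-12\right) = -51$)
$- 2 g = \left(-2\right) \left(-51\right) = 102$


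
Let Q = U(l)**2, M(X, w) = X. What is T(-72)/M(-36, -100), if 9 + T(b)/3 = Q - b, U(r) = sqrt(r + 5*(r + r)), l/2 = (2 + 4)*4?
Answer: -197/4 ≈ -49.250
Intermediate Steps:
l = 48 (l = 2*((2 + 4)*4) = 2*(6*4) = 2*24 = 48)
U(r) = sqrt(11)*sqrt(r) (U(r) = sqrt(r + 5*(2*r)) = sqrt(r + 10*r) = sqrt(11*r) = sqrt(11)*sqrt(r))
Q = 528 (Q = (sqrt(11)*sqrt(48))**2 = (sqrt(11)*(4*sqrt(3)))**2 = (4*sqrt(33))**2 = 528)
T(b) = 1557 - 3*b (T(b) = -27 + 3*(528 - b) = -27 + (1584 - 3*b) = 1557 - 3*b)
T(-72)/M(-36, -100) = (1557 - 3*(-72))/(-36) = (1557 + 216)*(-1/36) = 1773*(-1/36) = -197/4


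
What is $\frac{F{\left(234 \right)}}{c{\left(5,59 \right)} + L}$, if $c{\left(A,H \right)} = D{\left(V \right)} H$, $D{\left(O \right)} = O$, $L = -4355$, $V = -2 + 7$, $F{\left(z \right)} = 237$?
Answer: $- \frac{237}{4060} \approx -0.058374$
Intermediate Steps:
$V = 5$
$c{\left(A,H \right)} = 5 H$
$\frac{F{\left(234 \right)}}{c{\left(5,59 \right)} + L} = \frac{237}{5 \cdot 59 - 4355} = \frac{237}{295 - 4355} = \frac{237}{-4060} = 237 \left(- \frac{1}{4060}\right) = - \frac{237}{4060}$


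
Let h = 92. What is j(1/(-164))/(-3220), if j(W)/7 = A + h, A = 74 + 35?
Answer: -201/460 ≈ -0.43696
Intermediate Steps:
A = 109
j(W) = 1407 (j(W) = 7*(109 + 92) = 7*201 = 1407)
j(1/(-164))/(-3220) = 1407/(-3220) = 1407*(-1/3220) = -201/460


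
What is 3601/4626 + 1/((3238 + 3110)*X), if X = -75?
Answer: 31748731/40785900 ≈ 0.77842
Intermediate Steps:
3601/4626 + 1/((3238 + 3110)*X) = 3601/4626 + 1/((3238 + 3110)*(-75)) = 3601*(1/4626) - 1/75/6348 = 3601/4626 + (1/6348)*(-1/75) = 3601/4626 - 1/476100 = 31748731/40785900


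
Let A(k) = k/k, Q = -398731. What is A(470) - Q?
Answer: 398732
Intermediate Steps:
A(k) = 1
A(470) - Q = 1 - 1*(-398731) = 1 + 398731 = 398732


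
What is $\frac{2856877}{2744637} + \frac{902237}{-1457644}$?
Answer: $\frac{1687996564819}{4000703655228} \approx 0.42193$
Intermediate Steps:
$\frac{2856877}{2744637} + \frac{902237}{-1457644} = 2856877 \cdot \frac{1}{2744637} + 902237 \left(- \frac{1}{1457644}\right) = \frac{2856877}{2744637} - \frac{902237}{1457644} = \frac{1687996564819}{4000703655228}$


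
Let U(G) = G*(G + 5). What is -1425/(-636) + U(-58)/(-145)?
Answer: -20097/1060 ≈ -18.959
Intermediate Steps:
U(G) = G*(5 + G)
-1425/(-636) + U(-58)/(-145) = -1425/(-636) - 58*(5 - 58)/(-145) = -1425*(-1/636) - 58*(-53)*(-1/145) = 475/212 + 3074*(-1/145) = 475/212 - 106/5 = -20097/1060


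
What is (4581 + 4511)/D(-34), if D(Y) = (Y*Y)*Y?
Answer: -2273/9826 ≈ -0.23133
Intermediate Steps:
D(Y) = Y³ (D(Y) = Y²*Y = Y³)
(4581 + 4511)/D(-34) = (4581 + 4511)/((-34)³) = 9092/(-39304) = 9092*(-1/39304) = -2273/9826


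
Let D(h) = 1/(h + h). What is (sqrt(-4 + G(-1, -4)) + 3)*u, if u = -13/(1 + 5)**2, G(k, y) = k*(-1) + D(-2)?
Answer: -13/12 - 13*I*sqrt(13)/72 ≈ -1.0833 - 0.651*I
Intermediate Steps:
D(h) = 1/(2*h)
G(k, y) = -1/4 - k (G(k, y) = k*(-1) + (1/2)/(-2) = -k + (1/2)*(-1/2) = -k - 1/4 = -1/4 - k)
u = -13/36 (u = -13/(6**2) = -13/36 ≈ -0.36111)
(sqrt(-4 + G(-1, -4)) + 3)*u = (sqrt(-4 + (-1/4 - 1*(-1))) + 3)*(-13/36) = (sqrt(-4 + (-1/4 + 1)) + 3)*(-13/36) = (sqrt(-4 + 3/4) + 3)*(-13/36) = (sqrt(-13/4) + 3)*(-13/36) = (I*sqrt(13)/2 + 3)*(-13/36) = (3 + I*sqrt(13)/2)*(-13/36) = -13/12 - 13*I*sqrt(13)/72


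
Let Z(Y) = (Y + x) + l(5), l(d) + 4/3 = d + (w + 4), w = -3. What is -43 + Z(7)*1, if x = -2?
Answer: -100/3 ≈ -33.333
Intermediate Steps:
l(d) = -1/3 + d (l(d) = -4/3 + (d + (-3 + 4)) = -4/3 + (d + 1) = -4/3 + (1 + d) = -1/3 + d)
Z(Y) = 8/3 + Y (Z(Y) = (Y - 2) + (-1/3 + 5) = (-2 + Y) + 14/3 = 8/3 + Y)
-43 + Z(7)*1 = -43 + (8/3 + 7)*1 = -43 + (29/3)*1 = -43 + 29/3 = -100/3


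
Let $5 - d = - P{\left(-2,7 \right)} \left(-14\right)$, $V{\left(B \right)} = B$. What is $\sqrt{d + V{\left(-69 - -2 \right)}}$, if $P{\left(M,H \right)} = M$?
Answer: $i \sqrt{34} \approx 5.8309 i$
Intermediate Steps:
$d = 33$ ($d = 5 - \left(-1\right) \left(-2\right) \left(-14\right) = 5 - 2 \left(-14\right) = 5 - -28 = 5 + 28 = 33$)
$\sqrt{d + V{\left(-69 - -2 \right)}} = \sqrt{33 - 67} = \sqrt{-34} = i \sqrt{34}$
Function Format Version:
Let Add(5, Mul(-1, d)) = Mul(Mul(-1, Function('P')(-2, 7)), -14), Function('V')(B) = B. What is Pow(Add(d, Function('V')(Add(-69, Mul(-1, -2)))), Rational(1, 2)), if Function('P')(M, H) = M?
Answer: Mul(I, Pow(34, Rational(1, 2))) ≈ Mul(5.8309, I)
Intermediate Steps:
d = 33 (d = Add(5, Mul(-1, Mul(Mul(-1, -2), -14))) = Add(5, Mul(-1, Mul(2, -14))) = Add(5, Mul(-1, -28)) = Add(5, 28) = 33)
Pow(Add(d, Function('V')(Add(-69, Mul(-1, -2)))), Rational(1, 2)) = Pow(Add(33, Add(-69, Mul(-1, -2))), Rational(1, 2)) = Pow(Add(33, Add(-69, 2)), Rational(1, 2)) = Pow(Add(33, -67), Rational(1, 2)) = Pow(-34, Rational(1, 2)) = Mul(I, Pow(34, Rational(1, 2)))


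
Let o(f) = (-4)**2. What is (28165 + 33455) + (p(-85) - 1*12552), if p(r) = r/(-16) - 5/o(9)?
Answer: 49073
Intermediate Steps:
o(f) = 16
p(r) = -5/16 - r/16 (p(r) = r/(-16) - 5/16 = r*(-1/16) - 5*1/16 = -r/16 - 5/16 = -5/16 - r/16)
(28165 + 33455) + (p(-85) - 1*12552) = (28165 + 33455) + ((-5/16 - 1/16*(-85)) - 1*12552) = 61620 + ((-5/16 + 85/16) - 12552) = 61620 + (5 - 12552) = 61620 - 12547 = 49073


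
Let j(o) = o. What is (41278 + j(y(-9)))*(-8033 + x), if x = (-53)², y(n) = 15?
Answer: -215714632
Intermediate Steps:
x = 2809
(41278 + j(y(-9)))*(-8033 + x) = (41278 + 15)*(-8033 + 2809) = 41293*(-5224) = -215714632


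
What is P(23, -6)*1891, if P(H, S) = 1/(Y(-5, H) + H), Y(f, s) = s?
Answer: 1891/46 ≈ 41.109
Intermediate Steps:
P(H, S) = 1/(2*H) (P(H, S) = 1/(H + H) = 1/(2*H))
P(23, -6)*1891 = ((1/2)/23)*1891 = ((1/2)*(1/23))*1891 = (1/46)*1891 = 1891/46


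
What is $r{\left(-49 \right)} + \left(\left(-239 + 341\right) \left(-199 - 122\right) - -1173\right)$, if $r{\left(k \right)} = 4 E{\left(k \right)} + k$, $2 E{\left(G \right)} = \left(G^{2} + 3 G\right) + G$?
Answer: $-27208$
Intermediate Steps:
$E{\left(G \right)} = \frac{G^{2}}{2} + 2 G$ ($E{\left(G \right)} = \frac{\left(G^{2} + 3 G\right) + G}{2} = \frac{G^{2} + 4 G}{2} = \frac{G^{2}}{2} + 2 G$)
$r{\left(k \right)} = k + 2 k \left(4 + k\right)$ ($r{\left(k \right)} = 4 \frac{k \left(4 + k\right)}{2} + k = 2 k \left(4 + k\right) + k = k + 2 k \left(4 + k\right)$)
$r{\left(-49 \right)} + \left(\left(-239 + 341\right) \left(-199 - 122\right) - -1173\right) = - 49 \left(9 + 2 \left(-49\right)\right) + \left(\left(-239 + 341\right) \left(-199 - 122\right) - -1173\right) = - 49 \left(9 - 98\right) + \left(102 \left(-321\right) + 1173\right) = \left(-49\right) \left(-89\right) + \left(-32742 + 1173\right) = 4361 - 31569 = -27208$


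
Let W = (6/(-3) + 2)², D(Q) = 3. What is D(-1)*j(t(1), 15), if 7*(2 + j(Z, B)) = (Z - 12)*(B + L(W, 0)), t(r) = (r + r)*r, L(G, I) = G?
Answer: -492/7 ≈ -70.286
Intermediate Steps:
W = 0 (W = (6*(-⅓) + 2)² = (-2 + 2)² = 0² = 0)
t(r) = 2*r² (t(r) = (2*r)*r = 2*r²)
j(Z, B) = -2 + B*(-12 + Z)/7 (j(Z, B) = -2 + ((Z - 12)*(B + 0))/7 = -2 + ((-12 + Z)*B)/7 = -2 + (B*(-12 + Z))/7 = -2 + B*(-12 + Z)/7)
D(-1)*j(t(1), 15) = 3*(-2 - 12/7*15 + (⅐)*15*(2*1²)) = 3*(-2 - 180/7 + (⅐)*15*(2*1)) = 3*(-2 - 180/7 + (⅐)*15*2) = 3*(-2 - 180/7 + 30/7) = 3*(-164/7) = -492/7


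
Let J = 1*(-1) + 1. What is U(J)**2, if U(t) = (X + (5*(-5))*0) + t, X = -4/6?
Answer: 4/9 ≈ 0.44444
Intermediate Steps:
X = -2/3 (X = -4*1/6 = -2/3 ≈ -0.66667)
J = 0 (J = -1 + 1 = 0)
U(t) = -2/3 + t (U(t) = (-2/3 + (5*(-5))*0) + t = (-2/3 - 25*0) + t = (-2/3 + 0) + t = -2/3 + t)
U(J)**2 = (-2/3 + 0)**2 = (-2/3)**2 = 4/9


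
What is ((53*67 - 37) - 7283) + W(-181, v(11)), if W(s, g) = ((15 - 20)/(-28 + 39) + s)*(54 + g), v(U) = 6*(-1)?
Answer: -137267/11 ≈ -12479.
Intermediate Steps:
v(U) = -6
W(s, g) = (54 + g)*(-5/11 + s) (W(s, g) = (-5/11 + s)*(54 + g) = (54 + g)*(-5/11 + s))
((53*67 - 37) - 7283) + W(-181, v(11)) = ((53*67 - 37) - 7283) + (-270/11 + 54*(-181) - 5/11*(-6) - 6*(-181)) = ((3551 - 37) - 7283) + (-270/11 - 9774 + 30/11 + 1086) = (3514 - 7283) - 95808/11 = -3769 - 95808/11 = -137267/11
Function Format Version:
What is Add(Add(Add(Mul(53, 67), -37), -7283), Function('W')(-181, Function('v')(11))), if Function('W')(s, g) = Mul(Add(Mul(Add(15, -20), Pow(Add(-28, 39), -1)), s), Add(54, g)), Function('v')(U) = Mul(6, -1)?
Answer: Rational(-137267, 11) ≈ -12479.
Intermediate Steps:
Function('v')(U) = -6
Function('W')(s, g) = Mul(Add(54, g), Add(Rational(-5, 11), s)) (Function('W')(s, g) = Mul(Add(Mul(-5, Pow(11, -1)), s), Add(54, g)) = Mul(Add(Mul(-5, Rational(1, 11)), s), Add(54, g)) = Mul(Add(Rational(-5, 11), s), Add(54, g)) = Mul(Add(54, g), Add(Rational(-5, 11), s)))
Add(Add(Add(Mul(53, 67), -37), -7283), Function('W')(-181, Function('v')(11))) = Add(Add(Add(Mul(53, 67), -37), -7283), Add(Rational(-270, 11), Mul(54, -181), Mul(Rational(-5, 11), -6), Mul(-6, -181))) = Add(Add(Add(3551, -37), -7283), Add(Rational(-270, 11), -9774, Rational(30, 11), 1086)) = Add(Add(3514, -7283), Rational(-95808, 11)) = Add(-3769, Rational(-95808, 11)) = Rational(-137267, 11)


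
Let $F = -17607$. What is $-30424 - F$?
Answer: $-12817$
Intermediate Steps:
$-30424 - F = -30424 - -17607 = -30424 + 17607 = -12817$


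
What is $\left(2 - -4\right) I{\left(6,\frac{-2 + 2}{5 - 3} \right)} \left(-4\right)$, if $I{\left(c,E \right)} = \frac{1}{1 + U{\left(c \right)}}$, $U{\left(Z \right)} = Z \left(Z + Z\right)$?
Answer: $- \frac{24}{73} \approx -0.32877$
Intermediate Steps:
$U{\left(Z \right)} = 2 Z^{2}$ ($U{\left(Z \right)} = Z 2 Z = 2 Z^{2}$)
$I{\left(c,E \right)} = \frac{1}{1 + 2 c^{2}}$
$\left(2 - -4\right) I{\left(6,\frac{-2 + 2}{5 - 3} \right)} \left(-4\right) = \frac{2 - -4}{1 + 2 \cdot 6^{2}} \left(-4\right) = \frac{2 + 4}{1 + 2 \cdot 36} \left(-4\right) = \frac{6}{1 + 72} \left(-4\right) = \frac{6}{73} \left(-4\right) = - \frac{24}{73}$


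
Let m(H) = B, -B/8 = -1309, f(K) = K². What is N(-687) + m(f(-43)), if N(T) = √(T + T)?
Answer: 10472 + I*√1374 ≈ 10472.0 + 37.068*I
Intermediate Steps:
B = 10472 (B = -8*(-1309) = 10472)
N(T) = √2*√T (N(T) = √(2*T) = √2*√T)
m(H) = 10472
N(-687) + m(f(-43)) = √2*√(-687) + 10472 = √2*(I*√687) + 10472 = I*√1374 + 10472 = 10472 + I*√1374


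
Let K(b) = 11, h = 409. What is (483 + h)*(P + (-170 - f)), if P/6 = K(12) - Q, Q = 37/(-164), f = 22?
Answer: -4558566/41 ≈ -1.1118e+5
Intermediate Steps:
Q = -37/164 (Q = 37*(-1/164) = -37/164 ≈ -0.22561)
P = 5523/82 (P = 6*(11 - 1*(-37/164)) = 6*(11 + 37/164) = 6*(1841/164) = 5523/82 ≈ 67.354)
(483 + h)*(P + (-170 - f)) = (483 + 409)*(5523/82 + (-170 - 1*22)) = 892*(5523/82 + (-170 - 22)) = 892*(5523/82 - 192) = 892*(-10221/82) = -4558566/41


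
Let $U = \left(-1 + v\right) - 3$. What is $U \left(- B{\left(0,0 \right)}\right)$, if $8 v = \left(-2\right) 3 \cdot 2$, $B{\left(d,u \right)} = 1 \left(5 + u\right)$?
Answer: $\frac{55}{2} \approx 27.5$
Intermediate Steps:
$B{\left(d,u \right)} = 5 + u$
$v = - \frac{3}{2}$ ($v = \frac{\left(-2\right) 3 \cdot 2}{8} = \frac{\left(-6\right) 2}{8} = \frac{1}{8} \left(-12\right) = - \frac{3}{2} \approx -1.5$)
$U = - \frac{11}{2}$ ($U = \left(-1 - \frac{3}{2}\right) - 3 = - \frac{5}{2} - 3 = - \frac{11}{2} \approx -5.5$)
$U \left(- B{\left(0,0 \right)}\right) = - \frac{11 \left(- (5 + 0)\right)}{2} = - \frac{11 \left(\left(-1\right) 5\right)}{2} = \left(- \frac{11}{2}\right) \left(-5\right) = \frac{55}{2}$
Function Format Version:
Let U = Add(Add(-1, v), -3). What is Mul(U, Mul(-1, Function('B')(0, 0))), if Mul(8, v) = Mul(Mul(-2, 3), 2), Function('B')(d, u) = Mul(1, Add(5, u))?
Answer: Rational(55, 2) ≈ 27.500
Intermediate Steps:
Function('B')(d, u) = Add(5, u)
v = Rational(-3, 2) (v = Mul(Rational(1, 8), Mul(Mul(-2, 3), 2)) = Mul(Rational(1, 8), Mul(-6, 2)) = Mul(Rational(1, 8), -12) = Rational(-3, 2) ≈ -1.5000)
U = Rational(-11, 2) (U = Add(Add(-1, Rational(-3, 2)), -3) = Add(Rational(-5, 2), -3) = Rational(-11, 2) ≈ -5.5000)
Mul(U, Mul(-1, Function('B')(0, 0))) = Mul(Rational(-11, 2), Mul(-1, Add(5, 0))) = Mul(Rational(-11, 2), Mul(-1, 5)) = Mul(Rational(-11, 2), -5) = Rational(55, 2)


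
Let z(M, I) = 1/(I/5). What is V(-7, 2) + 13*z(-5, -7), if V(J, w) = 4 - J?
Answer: 12/7 ≈ 1.7143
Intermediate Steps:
z(M, I) = 5/I (z(M, I) = 1/(I*(⅕)) = 1/(I/5) = 5/I)
V(-7, 2) + 13*z(-5, -7) = (4 - 1*(-7)) + 13*(5/(-7)) = (4 + 7) + 13*(5*(-⅐)) = 11 + 13*(-5/7) = 11 - 65/7 = 12/7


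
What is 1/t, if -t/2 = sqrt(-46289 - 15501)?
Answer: I*sqrt(61790)/123580 ≈ 0.0020115*I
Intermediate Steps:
t = -2*I*sqrt(61790) (t = -2*sqrt(-46289 - 15501) = -2*I*sqrt(61790) ≈ -497.15*I)
1/t = 1/(-2*I*sqrt(61790)) = I*sqrt(61790)/123580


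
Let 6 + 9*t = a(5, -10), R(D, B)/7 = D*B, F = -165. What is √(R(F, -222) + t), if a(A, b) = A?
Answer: √2307689/3 ≈ 506.37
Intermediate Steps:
R(D, B) = 7*B*D (R(D, B) = 7*(D*B) = 7*(B*D) = 7*B*D)
t = -⅑ (t = -⅔ + (⅑)*5 = -⅔ + 5/9 = -⅑ ≈ -0.11111)
√(R(F, -222) + t) = √(7*(-222)*(-165) - ⅑) = √(256410 - ⅑) = √(2307689/9) = √2307689/3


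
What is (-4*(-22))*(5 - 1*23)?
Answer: -1584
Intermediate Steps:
(-4*(-22))*(5 - 1*23) = 88*(5 - 23) = 88*(-18) = -1584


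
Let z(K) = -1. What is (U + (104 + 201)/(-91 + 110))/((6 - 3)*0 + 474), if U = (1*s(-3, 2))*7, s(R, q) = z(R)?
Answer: 86/4503 ≈ 0.019098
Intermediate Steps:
s(R, q) = -1
U = -7 (U = (1*(-1))*7 = -1*7 = -7)
(U + (104 + 201)/(-91 + 110))/((6 - 3)*0 + 474) = (-7 + (104 + 201)/(-91 + 110))/((6 - 3)*0 + 474) = (-7 + 305/19)/(3*0 + 474) = (-7 + 305*(1/19))/(0 + 474) = (-7 + 305/19)/474 = (172/19)*(1/474) = 86/4503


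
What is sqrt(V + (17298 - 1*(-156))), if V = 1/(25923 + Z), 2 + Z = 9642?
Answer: sqrt(22074544552489)/35563 ≈ 132.11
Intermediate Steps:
Z = 9640 (Z = -2 + 9642 = 9640)
V = 1/35563 (V = 1/(25923 + 9640) = 1/35563 ≈ 2.8119e-5)
sqrt(V + (17298 - 1*(-156))) = sqrt(1/35563 + (17298 - 1*(-156))) = sqrt(1/35563 + (17298 + 156)) = sqrt(1/35563 + 17454) = sqrt(620716603/35563) = sqrt(22074544552489)/35563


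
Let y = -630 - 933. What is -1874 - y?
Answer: -311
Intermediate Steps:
y = -1563
-1874 - y = -1874 - 1*(-1563) = -1874 + 1563 = -311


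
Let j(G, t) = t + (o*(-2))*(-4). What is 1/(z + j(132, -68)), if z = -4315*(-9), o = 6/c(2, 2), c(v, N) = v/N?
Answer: 1/38815 ≈ 2.5763e-5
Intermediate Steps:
o = 6 (o = 6/((2/2)) = 6/((2*(1/2))) = 6/1 = 6*1 = 6)
z = 38835
j(G, t) = 48 + t (j(G, t) = t + (6*(-2))*(-4) = t - 12*(-4) = t + 48 = 48 + t)
1/(z + j(132, -68)) = 1/(38835 + (48 - 68)) = 1/(38835 - 20) = 1/38815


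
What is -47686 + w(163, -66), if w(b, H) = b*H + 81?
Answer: -58363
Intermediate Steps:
w(b, H) = 81 + H*b (w(b, H) = H*b + 81 = 81 + H*b)
-47686 + w(163, -66) = -47686 + (81 - 66*163) = -47686 + (81 - 10758) = -47686 - 10677 = -58363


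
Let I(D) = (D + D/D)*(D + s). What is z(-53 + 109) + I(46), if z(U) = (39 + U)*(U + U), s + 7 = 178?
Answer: 20839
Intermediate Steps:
s = 171 (s = -7 + 178 = 171)
I(D) = (1 + D)*(171 + D) (I(D) = (D + D/D)*(D + 171) = (D + 1)*(171 + D) = (1 + D)*(171 + D))
z(U) = 2*U*(39 + U) (z(U) = (39 + U)*(2*U) = 2*U*(39 + U))
z(-53 + 109) + I(46) = 2*(-53 + 109)*(39 + (-53 + 109)) + (171 + 46² + 172*46) = 2*56*(39 + 56) + (171 + 2116 + 7912) = 2*56*95 + 10199 = 10640 + 10199 = 20839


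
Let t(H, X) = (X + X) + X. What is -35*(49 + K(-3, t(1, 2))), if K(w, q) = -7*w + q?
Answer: -2660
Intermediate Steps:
t(H, X) = 3*X (t(H, X) = 2*X + X = 3*X)
K(w, q) = q - 7*w
-35*(49 + K(-3, t(1, 2))) = -35*(49 + (3*2 - 7*(-3))) = -35*(49 + (6 + 21)) = -35*(49 + 27) = -35*76 = -2660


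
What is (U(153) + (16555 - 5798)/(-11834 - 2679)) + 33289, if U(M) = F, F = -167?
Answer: 480688829/14513 ≈ 33121.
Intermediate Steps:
U(M) = -167
(U(153) + (16555 - 5798)/(-11834 - 2679)) + 33289 = (-167 + (16555 - 5798)/(-11834 - 2679)) + 33289 = (-167 + 10757/(-14513)) + 33289 = (-167 + 10757*(-1/14513)) + 33289 = (-167 - 10757/14513) + 33289 = -2434428/14513 + 33289 = 480688829/14513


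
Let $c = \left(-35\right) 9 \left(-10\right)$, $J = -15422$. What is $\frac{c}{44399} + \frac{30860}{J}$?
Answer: $- \frac{660786920}{342360689} \approx -1.9301$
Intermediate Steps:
$c = 3150$ ($c = \left(-315\right) \left(-10\right) = 3150$)
$\frac{c}{44399} + \frac{30860}{J} = \frac{3150}{44399} + \frac{30860}{-15422} = 3150 \cdot \frac{1}{44399} + 30860 \left(- \frac{1}{15422}\right) = \frac{3150}{44399} - \frac{15430}{7711} = - \frac{660786920}{342360689}$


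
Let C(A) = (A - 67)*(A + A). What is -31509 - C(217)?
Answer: -96609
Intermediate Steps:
C(A) = 2*A*(-67 + A) (C(A) = (-67 + A)*(2*A) = 2*A*(-67 + A))
-31509 - C(217) = -31509 - 2*217*(-67 + 217) = -31509 - 2*217*150 = -31509 - 1*65100 = -31509 - 65100 = -96609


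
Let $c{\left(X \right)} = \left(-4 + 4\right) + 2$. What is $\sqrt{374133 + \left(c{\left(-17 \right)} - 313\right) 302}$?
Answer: $\sqrt{280211} \approx 529.35$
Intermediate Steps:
$c{\left(X \right)} = 2$ ($c{\left(X \right)} = 0 + 2 = 2$)
$\sqrt{374133 + \left(c{\left(-17 \right)} - 313\right) 302} = \sqrt{374133 + \left(2 - 313\right) 302} = \sqrt{374133 - 93922} = \sqrt{280211}$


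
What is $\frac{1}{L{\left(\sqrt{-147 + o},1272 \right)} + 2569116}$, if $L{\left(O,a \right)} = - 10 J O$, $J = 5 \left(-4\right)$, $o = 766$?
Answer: $\frac{642279}{1650083065364} - \frac{25 \sqrt{619}}{825041532682} \approx 3.8849 \cdot 10^{-7}$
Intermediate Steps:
$J = -20$
$L{\left(O,a \right)} = 200 O$ ($L{\left(O,a \right)} = \left(-10\right) \left(-20\right) O = 200 O$)
$\frac{1}{L{\left(\sqrt{-147 + o},1272 \right)} + 2569116} = \frac{1}{200 \sqrt{-147 + 766} + 2569116} = \frac{1}{200 \sqrt{619} + 2569116} = \frac{1}{2569116 + 200 \sqrt{619}}$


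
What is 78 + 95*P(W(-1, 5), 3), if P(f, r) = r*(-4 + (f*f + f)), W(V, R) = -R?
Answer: 4638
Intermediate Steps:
P(f, r) = r*(-4 + f + f²) (P(f, r) = r*(-4 + (f² + f)) = r*(-4 + (f + f²)) = r*(-4 + f + f²))
78 + 95*P(W(-1, 5), 3) = 78 + 95*(3*(-4 - 1*5 + (-1*5)²)) = 78 + 95*(3*(-4 - 5 + (-5)²)) = 78 + 95*(3*(-4 - 5 + 25)) = 78 + 95*(3*16) = 78 + 95*48 = 78 + 4560 = 4638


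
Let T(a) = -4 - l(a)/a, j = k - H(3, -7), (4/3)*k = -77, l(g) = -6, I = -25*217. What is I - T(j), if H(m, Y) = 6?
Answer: -460777/85 ≈ -5420.9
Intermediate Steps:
I = -5425
k = -231/4 (k = (¾)*(-77) = -231/4 ≈ -57.750)
j = -255/4 (j = -231/4 - 1*6 = -231/4 - 6 = -255/4 ≈ -63.750)
T(a) = -4 + 6/a (T(a) = -4 - (-6)/a = -4 + 6/a)
I - T(j) = -5425 - (-4 + 6/(-255/4)) = -5425 - (-4 + 6*(-4/255)) = -5425 - (-4 - 8/85) = -5425 - 1*(-348/85) = -5425 + 348/85 = -460777/85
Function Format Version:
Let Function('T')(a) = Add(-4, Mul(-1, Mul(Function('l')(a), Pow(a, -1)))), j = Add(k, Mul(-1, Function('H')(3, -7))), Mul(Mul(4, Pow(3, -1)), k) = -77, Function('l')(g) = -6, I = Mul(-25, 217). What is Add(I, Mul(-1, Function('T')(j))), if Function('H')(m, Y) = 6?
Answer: Rational(-460777, 85) ≈ -5420.9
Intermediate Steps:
I = -5425
k = Rational(-231, 4) (k = Mul(Rational(3, 4), -77) = Rational(-231, 4) ≈ -57.750)
j = Rational(-255, 4) (j = Add(Rational(-231, 4), Mul(-1, 6)) = Add(Rational(-231, 4), -6) = Rational(-255, 4) ≈ -63.750)
Function('T')(a) = Add(-4, Mul(6, Pow(a, -1))) (Function('T')(a) = Add(-4, Mul(-1, Mul(-6, Pow(a, -1)))) = Add(-4, Mul(6, Pow(a, -1))))
Add(I, Mul(-1, Function('T')(j))) = Add(-5425, Mul(-1, Add(-4, Mul(6, Pow(Rational(-255, 4), -1))))) = Add(-5425, Mul(-1, Add(-4, Mul(6, Rational(-4, 255))))) = Add(-5425, Mul(-1, Add(-4, Rational(-8, 85)))) = Add(-5425, Mul(-1, Rational(-348, 85))) = Add(-5425, Rational(348, 85)) = Rational(-460777, 85)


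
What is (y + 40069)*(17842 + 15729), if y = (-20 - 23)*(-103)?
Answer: 1493842358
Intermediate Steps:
y = 4429 (y = -43*(-103) = 4429)
(y + 40069)*(17842 + 15729) = (4429 + 40069)*(17842 + 15729) = 44498*33571 = 1493842358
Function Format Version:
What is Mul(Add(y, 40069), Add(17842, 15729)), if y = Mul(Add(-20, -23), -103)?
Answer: 1493842358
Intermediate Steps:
y = 4429 (y = Mul(-43, -103) = 4429)
Mul(Add(y, 40069), Add(17842, 15729)) = Mul(Add(4429, 40069), Add(17842, 15729)) = Mul(44498, 33571) = 1493842358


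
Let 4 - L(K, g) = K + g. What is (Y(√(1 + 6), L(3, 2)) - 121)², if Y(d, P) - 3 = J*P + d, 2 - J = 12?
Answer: (108 - √7)² ≈ 11100.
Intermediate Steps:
J = -10 (J = 2 - 1*12 = 2 - 12 = -10)
L(K, g) = 4 - K - g (L(K, g) = 4 - (K + g) = 4 + (-K - g) = 4 - K - g)
Y(d, P) = 3 + d - 10*P (Y(d, P) = 3 + (-10*P + d) = 3 + (d - 10*P) = 3 + d - 10*P)
(Y(√(1 + 6), L(3, 2)) - 121)² = ((3 + √(1 + 6) - 10*(4 - 1*3 - 1*2)) - 121)² = ((3 + √7 - 10*(4 - 3 - 2)) - 121)² = ((3 + √7 - 10*(-1)) - 121)² = ((3 + √7 + 10) - 121)² = ((13 + √7) - 121)² = (-108 + √7)²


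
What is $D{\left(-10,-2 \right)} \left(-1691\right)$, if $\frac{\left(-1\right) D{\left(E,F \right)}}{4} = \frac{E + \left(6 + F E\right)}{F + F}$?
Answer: $-27056$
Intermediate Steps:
$D{\left(E,F \right)} = - \frac{2 \left(6 + E + E F\right)}{F}$ ($D{\left(E,F \right)} = - 4 \frac{E + \left(6 + F E\right)}{F + F} = - 4 \frac{E + \left(6 + E F\right)}{2 F} = - 4 \left(6 + E + E F\right) \frac{1}{2 F} = - 4 \frac{6 + E + E F}{2 F} = - \frac{2 \left(6 + E + E F\right)}{F}$)
$D{\left(-10,-2 \right)} \left(-1691\right) = \frac{2 \left(-6 - -10 - \left(-10\right) \left(-2\right)\right)}{-2} \left(-1691\right) = 2 \left(- \frac{1}{2}\right) \left(-6 + 10 - 20\right) \left(-1691\right) = 2 \left(- \frac{1}{2}\right) \left(-16\right) \left(-1691\right) = 16 \left(-1691\right) = -27056$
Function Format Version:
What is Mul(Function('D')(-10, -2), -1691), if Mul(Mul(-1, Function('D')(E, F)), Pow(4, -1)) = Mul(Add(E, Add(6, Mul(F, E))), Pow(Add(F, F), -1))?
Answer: -27056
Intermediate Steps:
Function('D')(E, F) = Mul(-2, Pow(F, -1), Add(6, E, Mul(E, F))) (Function('D')(E, F) = Mul(-4, Mul(Add(E, Add(6, Mul(F, E))), Pow(Add(F, F), -1))) = Mul(-4, Mul(Add(E, Add(6, Mul(E, F))), Pow(Mul(2, F), -1))) = Mul(-4, Mul(Add(6, E, Mul(E, F)), Mul(Rational(1, 2), Pow(F, -1)))) = Mul(-4, Mul(Rational(1, 2), Pow(F, -1), Add(6, E, Mul(E, F)))) = Mul(-2, Pow(F, -1), Add(6, E, Mul(E, F))))
Mul(Function('D')(-10, -2), -1691) = Mul(Mul(2, Pow(-2, -1), Add(-6, Mul(-1, -10), Mul(-1, -10, -2))), -1691) = Mul(Mul(2, Rational(-1, 2), Add(-6, 10, -20)), -1691) = Mul(Mul(2, Rational(-1, 2), -16), -1691) = Mul(16, -1691) = -27056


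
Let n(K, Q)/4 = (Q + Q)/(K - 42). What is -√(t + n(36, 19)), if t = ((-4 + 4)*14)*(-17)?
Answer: -2*I*√57/3 ≈ -5.0332*I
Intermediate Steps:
n(K, Q) = 8*Q/(-42 + K) (n(K, Q) = 4*((Q + Q)/(K - 42)) = 4*((2*Q)/(-42 + K)) = 4*(2*Q/(-42 + K)) = 8*Q/(-42 + K))
t = 0 (t = (0*14)*(-17) = 0*(-17) = 0)
-√(t + n(36, 19)) = -√(0 + 8*19/(-42 + 36)) = -√(0 + 8*19/(-6)) = -√(0 + 8*19*(-⅙)) = -√(0 - 76/3) = -√(-76/3) = -2*I*√57/3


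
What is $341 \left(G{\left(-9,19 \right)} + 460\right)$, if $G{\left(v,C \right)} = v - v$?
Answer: $156860$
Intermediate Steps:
$G{\left(v,C \right)} = 0$
$341 \left(G{\left(-9,19 \right)} + 460\right) = 341 \left(0 + 460\right) = 341 \cdot 460 = 156860$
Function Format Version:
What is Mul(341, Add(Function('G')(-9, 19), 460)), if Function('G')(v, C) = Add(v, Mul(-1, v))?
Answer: 156860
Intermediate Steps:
Function('G')(v, C) = 0
Mul(341, Add(Function('G')(-9, 19), 460)) = Mul(341, Add(0, 460)) = Mul(341, 460) = 156860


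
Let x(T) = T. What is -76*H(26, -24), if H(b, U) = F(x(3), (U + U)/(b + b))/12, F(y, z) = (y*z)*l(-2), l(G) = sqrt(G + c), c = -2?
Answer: 456*I/13 ≈ 35.077*I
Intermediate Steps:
l(G) = sqrt(-2 + G) (l(G) = sqrt(G - 2) = sqrt(-2 + G))
F(y, z) = 2*I*y*z (F(y, z) = (y*z)*sqrt(-2 - 2) = (y*z)*sqrt(-4) = (y*z)*(2*I) = 2*I*y*z)
H(b, U) = I*U/(2*b) (H(b, U) = (2*I*3*((U + U)/(b + b)))/12 = (2*I*3*((2*U)/((2*b))))*(1/12) = (2*I*3*((2*U)*(1/(2*b))))*(1/12) = (2*I*3*(U/b))*(1/12) = (6*I*U/b)*(1/12) = I*U/(2*b))
-76*H(26, -24) = -38*I*(-24)/26 = -(-456)*I/13 = 456*I/13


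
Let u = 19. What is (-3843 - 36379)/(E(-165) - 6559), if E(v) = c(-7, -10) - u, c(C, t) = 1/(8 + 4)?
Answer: 482664/78935 ≈ 6.1147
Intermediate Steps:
c(C, t) = 1/12
E(v) = -227/12 (E(v) = 1/12 - 1*19 = 1/12 - 19 = -227/12)
(-3843 - 36379)/(E(-165) - 6559) = (-3843 - 36379)/(-227/12 - 6559) = -40222/(-78935/12) = -40222*(-12/78935) = 482664/78935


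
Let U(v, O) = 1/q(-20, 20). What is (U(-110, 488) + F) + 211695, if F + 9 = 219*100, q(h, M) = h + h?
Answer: 9343439/40 ≈ 2.3359e+5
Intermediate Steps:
q(h, M) = 2*h
U(v, O) = -1/40 (U(v, O) = 1/(2*(-20)) = 1/(-40) = -1/40)
F = 21891 (F = -9 + 219*100 = -9 + 21900 = 21891)
(U(-110, 488) + F) + 211695 = (-1/40 + 21891) + 211695 = 875639/40 + 211695 = 9343439/40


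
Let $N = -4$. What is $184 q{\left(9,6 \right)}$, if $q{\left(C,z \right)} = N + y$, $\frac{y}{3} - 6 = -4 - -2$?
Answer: $1472$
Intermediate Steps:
$y = 12$ ($y = 18 + 3 \left(-4 - -2\right) = 18 + 3 \left(-4 + 2\right) = 18 + 3 \left(-2\right) = 18 - 6 = 12$)
$q{\left(C,z \right)} = 8$ ($q{\left(C,z \right)} = -4 + 12 = 8$)
$184 q{\left(9,6 \right)} = 184 \cdot 8 = 1472$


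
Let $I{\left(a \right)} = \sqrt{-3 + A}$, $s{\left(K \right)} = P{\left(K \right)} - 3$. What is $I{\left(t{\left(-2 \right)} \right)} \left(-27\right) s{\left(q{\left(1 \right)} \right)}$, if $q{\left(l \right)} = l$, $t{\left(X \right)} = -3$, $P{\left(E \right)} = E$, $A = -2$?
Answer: $54 i \sqrt{5} \approx 120.75 i$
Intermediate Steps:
$s{\left(K \right)} = -3 + K$ ($s{\left(K \right)} = K - 3 = -3 + K$)
$I{\left(a \right)} = i \sqrt{5}$ ($I{\left(a \right)} = \sqrt{-3 - 2} = \sqrt{-5} = i \sqrt{5}$)
$I{\left(t{\left(-2 \right)} \right)} \left(-27\right) s{\left(q{\left(1 \right)} \right)} = i \sqrt{5} \left(-27\right) \left(-3 + 1\right) = - 27 i \sqrt{5} \left(-2\right) = 54 i \sqrt{5}$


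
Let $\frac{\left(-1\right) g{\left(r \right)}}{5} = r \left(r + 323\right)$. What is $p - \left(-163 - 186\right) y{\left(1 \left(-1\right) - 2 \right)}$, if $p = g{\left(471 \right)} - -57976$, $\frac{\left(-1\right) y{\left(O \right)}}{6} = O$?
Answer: $-1805612$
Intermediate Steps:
$g{\left(r \right)} = - 5 r \left(323 + r\right)$ ($g{\left(r \right)} = - 5 r \left(r + 323\right) = - 5 r \left(323 + r\right)$)
$y{\left(O \right)} = - 6 O$
$p = -1811894$ ($p = \left(-5\right) 471 \left(323 + 471\right) - -57976 = \left(-5\right) 471 \cdot 794 + 57976 = -1869870 + 57976 = -1811894$)
$p - \left(-163 - 186\right) y{\left(1 \left(-1\right) - 2 \right)} = -1811894 - \left(-163 - 186\right) \left(- 6 \left(1 \left(-1\right) - 2\right)\right) = -1811894 - - 349 \left(- 6 \left(-1 - 2\right)\right) = -1811894 - - 349 \left(\left(-6\right) \left(-3\right)\right) = -1811894 - \left(-349\right) 18 = -1811894 - -6282 = -1811894 + 6282 = -1805612$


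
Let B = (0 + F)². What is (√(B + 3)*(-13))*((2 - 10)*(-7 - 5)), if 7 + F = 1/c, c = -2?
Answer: -624*√237 ≈ -9606.4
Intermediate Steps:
F = -15/2 (F = -7 + 1/(-2) = -7 - ½ = -15/2 ≈ -7.5000)
B = 225/4 (B = (0 - 15/2)² = (-15/2)² = 225/4 ≈ 56.250)
(√(B + 3)*(-13))*((2 - 10)*(-7 - 5)) = (√(225/4 + 3)*(-13))*((2 - 10)*(-7 - 5)) = (√(237/4)*(-13))*(-8*(-12)) = ((√237/2)*(-13))*96 = -13*√237/2*96 = -624*√237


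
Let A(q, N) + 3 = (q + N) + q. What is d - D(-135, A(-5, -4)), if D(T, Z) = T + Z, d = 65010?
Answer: 65162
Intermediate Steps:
A(q, N) = -3 + N + 2*q (A(q, N) = -3 + ((q + N) + q) = -3 + ((N + q) + q) = -3 + (N + 2*q) = -3 + N + 2*q)
d - D(-135, A(-5, -4)) = 65010 - (-135 + (-3 - 4 + 2*(-5))) = 65010 - (-135 + (-3 - 4 - 10)) = 65010 - (-135 - 17) = 65010 - 1*(-152) = 65010 + 152 = 65162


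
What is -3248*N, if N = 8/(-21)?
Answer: 3712/3 ≈ 1237.3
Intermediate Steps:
N = -8/21 (N = 8*(-1/21) = -8/21 ≈ -0.38095)
-3248*N = -3248*(-8/21) = 3712/3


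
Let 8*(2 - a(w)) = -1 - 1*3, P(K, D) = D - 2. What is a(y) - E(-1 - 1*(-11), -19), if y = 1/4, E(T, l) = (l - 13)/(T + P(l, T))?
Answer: 77/18 ≈ 4.2778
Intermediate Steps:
P(K, D) = -2 + D
E(T, l) = (-13 + l)/(-2 + 2*T) (E(T, l) = (l - 13)/(T + (-2 + T)) = (-13 + l)/(-2 + 2*T))
y = ¼ (y = 1*(¼) = ¼ ≈ 0.25000)
a(w) = 5/2 (a(w) = 2 - (-1 - 1*3)/8 = 2 - (-1 - 3)/8 = 2 - ⅛*(-4) = 2 + ½ = 5/2)
a(y) - E(-1 - 1*(-11), -19) = 5/2 - (-13 - 19)/(2*(-1 + (-1 - 1*(-11)))) = 5/2 - (-32)/(2*(-1 + (-1 + 11))) = 5/2 - (-32)/(2*(-1 + 10)) = 5/2 - (-32)/(2*9) = 5/2 - 1*(-16/9) = 5/2 + 16/9 = 77/18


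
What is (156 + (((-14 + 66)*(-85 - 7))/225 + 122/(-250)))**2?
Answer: 22810362961/1265625 ≈ 18023.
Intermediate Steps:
(156 + (((-14 + 66)*(-85 - 7))/225 + 122/(-250)))**2 = (156 + ((52*(-92))*(1/225) + 122*(-1/250)))**2 = (156 + (-4784*1/225 - 61/125))**2 = (156 + (-4784/225 - 61/125))**2 = (156 - 24469/1125)**2 = (151031/1125)**2 = 22810362961/1265625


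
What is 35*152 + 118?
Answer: 5438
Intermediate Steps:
35*152 + 118 = 5320 + 118 = 5438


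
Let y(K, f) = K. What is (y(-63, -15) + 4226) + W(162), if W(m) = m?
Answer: 4325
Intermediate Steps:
(y(-63, -15) + 4226) + W(162) = (-63 + 4226) + 162 = 4163 + 162 = 4325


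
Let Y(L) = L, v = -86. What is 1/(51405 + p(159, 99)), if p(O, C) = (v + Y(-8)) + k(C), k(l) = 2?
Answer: 1/51313 ≈ 1.9488e-5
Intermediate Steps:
p(O, C) = -92 (p(O, C) = (-86 - 8) + 2 = -94 + 2 = -92)
1/(51405 + p(159, 99)) = 1/(51405 - 92) = 1/51313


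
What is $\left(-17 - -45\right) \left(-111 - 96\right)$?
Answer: $-5796$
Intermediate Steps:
$\left(-17 - -45\right) \left(-111 - 96\right) = \left(-17 + 45\right) \left(-207\right) = 28 \left(-207\right) = -5796$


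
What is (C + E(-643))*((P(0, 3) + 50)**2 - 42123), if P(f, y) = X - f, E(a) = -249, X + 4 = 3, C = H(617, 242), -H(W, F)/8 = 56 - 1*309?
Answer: -70506550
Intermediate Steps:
H(W, F) = 2024 (H(W, F) = -8*(56 - 1*309) = -8*(56 - 309) = -8*(-253) = 2024)
C = 2024
X = -1 (X = -4 + 3 = -1)
P(f, y) = -1 - f
(C + E(-643))*((P(0, 3) + 50)**2 - 42123) = (2024 - 249)*(((-1 - 1*0) + 50)**2 - 42123) = 1775*(((-1 + 0) + 50)**2 - 42123) = 1775*((-1 + 50)**2 - 42123) = 1775*(49**2 - 42123) = 1775*(2401 - 42123) = 1775*(-39722) = -70506550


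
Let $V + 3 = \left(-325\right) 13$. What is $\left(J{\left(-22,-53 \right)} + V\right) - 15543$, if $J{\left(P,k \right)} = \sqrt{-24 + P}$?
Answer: $-19771 + i \sqrt{46} \approx -19771.0 + 6.7823 i$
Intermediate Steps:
$V = -4228$ ($V = -3 - 4225 = -4228$)
$\left(J{\left(-22,-53 \right)} + V\right) - 15543 = \left(\sqrt{-24 - 22} - 4228\right) - 15543 = \left(\sqrt{-46} - 4228\right) - 15543 = \left(i \sqrt{46} - 4228\right) - 15543 = \left(-4228 + i \sqrt{46}\right) - 15543 = -19771 + i \sqrt{46}$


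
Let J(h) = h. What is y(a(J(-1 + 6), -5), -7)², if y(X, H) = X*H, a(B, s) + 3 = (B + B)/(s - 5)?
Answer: 784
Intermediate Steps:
a(B, s) = -3 + 2*B/(-5 + s) (a(B, s) = -3 + (B + B)/(s - 5) = -3 + (2*B)/(-5 + s) = -3 + 2*B/(-5 + s))
y(X, H) = H*X
y(a(J(-1 + 6), -5), -7)² = (-7*(15 - 3*(-5) + 2*(-1 + 6))/(-5 - 5))² = (-7*(15 + 15 + 2*5)/(-10))² = (-(-7)*(15 + 15 + 10)/10)² = (-(-7)*40/10)² = (-7*(-4))² = 28² = 784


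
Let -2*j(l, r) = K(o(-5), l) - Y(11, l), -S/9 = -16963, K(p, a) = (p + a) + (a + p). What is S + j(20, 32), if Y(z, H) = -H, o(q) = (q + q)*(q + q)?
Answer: 152537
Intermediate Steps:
o(q) = 4*q**2 (o(q) = (2*q)*(2*q) = 4*q**2)
K(p, a) = 2*a + 2*p (K(p, a) = (a + p) + (a + p) = 2*a + 2*p)
S = 152667 (S = -9*(-16963) = 152667)
j(l, r) = -100 - 3*l/2 (j(l, r) = -((2*l + 2*(4*(-5)**2)) - (-1)*l)/2 = -((2*l + 2*(4*25)) + l)/2 = -((2*l + 2*100) + l)/2 = -((2*l + 200) + l)/2 = -((200 + 2*l) + l)/2 = -(200 + 3*l)/2 = -100 - 3*l/2)
S + j(20, 32) = 152667 + (-100 - 3/2*20) = 152667 + (-100 - 30) = 152667 - 130 = 152537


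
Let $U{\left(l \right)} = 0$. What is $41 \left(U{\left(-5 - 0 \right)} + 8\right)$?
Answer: $328$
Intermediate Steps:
$41 \left(U{\left(-5 - 0 \right)} + 8\right) = 41 \left(0 + 8\right) = 41 \cdot 8 = 328$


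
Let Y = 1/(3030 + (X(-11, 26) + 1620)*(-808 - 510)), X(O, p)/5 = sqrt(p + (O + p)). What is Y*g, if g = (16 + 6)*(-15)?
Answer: 7036029/45441977848 - 21747*sqrt(41)/45441977848 ≈ 0.00015177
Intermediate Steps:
g = -330 (g = 22*(-15) = -330)
X(O, p) = 5*sqrt(O + 2*p) (X(O, p) = 5*sqrt(p + (O + p)) = 5*sqrt(O + 2*p))
Y = 1/(-2132130 - 6590*sqrt(41)) (Y = 1/(3030 + (5*sqrt(-11 + 2*26) + 1620)*(-808 - 510)) = 1/(3030 + (5*sqrt(-11 + 52) + 1620)*(-1318)) = 1/(3030 + (5*sqrt(41) + 1620)*(-1318)) = 1/(3030 + (1620 + 5*sqrt(41))*(-1318)) = 1/(3030 + (-2135160 - 6590*sqrt(41))) = 1/(-2132130 - 6590*sqrt(41)) ≈ -4.5991e-7)
Y*g = (-213213/454419778480 + 659*sqrt(41)/454419778480)*(-330) = 7036029/45441977848 - 21747*sqrt(41)/45441977848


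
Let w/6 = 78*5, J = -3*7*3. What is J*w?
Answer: -147420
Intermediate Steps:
J = -63 (J = -21*3 = -63)
w = 2340 (w = 6*(78*5) = 6*390 = 2340)
J*w = -63*2340 = -147420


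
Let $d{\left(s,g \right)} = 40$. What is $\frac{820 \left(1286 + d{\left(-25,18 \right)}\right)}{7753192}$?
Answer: $\frac{135915}{969149} \approx 0.14024$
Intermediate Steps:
$\frac{820 \left(1286 + d{\left(-25,18 \right)}\right)}{7753192} = \frac{820 \left(1286 + 40\right)}{7753192} = 820 \cdot 1326 \cdot \frac{1}{7753192} = 1087320 \cdot \frac{1}{7753192} = \frac{135915}{969149}$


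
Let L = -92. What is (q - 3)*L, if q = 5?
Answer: -184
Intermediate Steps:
(q - 3)*L = (5 - 3)*(-92) = 2*(-92) = -184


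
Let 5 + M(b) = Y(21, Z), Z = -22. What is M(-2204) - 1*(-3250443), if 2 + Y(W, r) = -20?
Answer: 3250416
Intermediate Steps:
Y(W, r) = -22 (Y(W, r) = -2 - 20 = -22)
M(b) = -27 (M(b) = -5 - 22 = -27)
M(-2204) - 1*(-3250443) = -27 - 1*(-3250443) = -27 + 3250443 = 3250416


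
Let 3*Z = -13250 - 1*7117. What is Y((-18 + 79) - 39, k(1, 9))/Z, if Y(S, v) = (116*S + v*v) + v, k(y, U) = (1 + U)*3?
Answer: -3482/6789 ≈ -0.51289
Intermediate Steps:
k(y, U) = 3 + 3*U
Z = -6789 (Z = (-13250 - 1*7117)/3 = (-13250 - 7117)/3 = (⅓)*(-20367) = -6789)
Y(S, v) = v + v² + 116*S (Y(S, v) = (116*S + v²) + v = (v² + 116*S) + v = v + v² + 116*S)
Y((-18 + 79) - 39, k(1, 9))/Z = ((3 + 3*9) + (3 + 3*9)² + 116*((-18 + 79) - 39))/(-6789) = ((3 + 27) + (3 + 27)² + 116*(61 - 39))*(-1/6789) = (30 + 30² + 116*22)*(-1/6789) = (30 + 900 + 2552)*(-1/6789) = 3482*(-1/6789) = -3482/6789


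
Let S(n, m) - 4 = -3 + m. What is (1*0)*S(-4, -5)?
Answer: 0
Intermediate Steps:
S(n, m) = 1 + m (S(n, m) = 4 + (-3 + m) = 1 + m)
(1*0)*S(-4, -5) = (1*0)*(1 - 5) = 0*(-4) = 0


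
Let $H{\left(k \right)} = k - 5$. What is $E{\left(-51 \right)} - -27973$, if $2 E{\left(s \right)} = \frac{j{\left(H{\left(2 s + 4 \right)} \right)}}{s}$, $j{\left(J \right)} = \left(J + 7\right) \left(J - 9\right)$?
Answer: $\frac{473749}{17} \approx 27868.0$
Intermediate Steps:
$H{\left(k \right)} = -5 + k$
$j{\left(J \right)} = \left(-9 + J\right) \left(7 + J\right)$ ($j{\left(J \right)} = \left(7 + J\right) \left(-9 + J\right) = \left(-9 + J\right) \left(7 + J\right)$)
$E{\left(s \right)} = \frac{-61 + \left(-1 + 2 s\right)^{2} - 4 s}{2 s}$ ($E{\left(s \right)} = \frac{\left(-63 + \left(-5 + \left(2 s + 4\right)\right)^{2} - 2 \left(-5 + \left(2 s + 4\right)\right)\right) \frac{1}{s}}{2} = \frac{\left(-63 + \left(-5 + \left(4 + 2 s\right)\right)^{2} - 2 \left(-5 + \left(4 + 2 s\right)\right)\right) \frac{1}{s}}{2} = \frac{\left(-63 + \left(-1 + 2 s\right)^{2} - 2 \left(-1 + 2 s\right)\right) \frac{1}{s}}{2} = \frac{\left(-63 + \left(-1 + 2 s\right)^{2} - \left(-2 + 4 s\right)\right) \frac{1}{s}}{2} = \frac{\left(-61 + \left(-1 + 2 s\right)^{2} - 4 s\right) \frac{1}{s}}{2} = \frac{\frac{1}{s} \left(-61 + \left(-1 + 2 s\right)^{2} - 4 s\right)}{2} = \frac{-61 + \left(-1 + 2 s\right)^{2} - 4 s}{2 s}$)
$E{\left(-51 \right)} - -27973 = \left(-4 - \frac{30}{-51} + 2 \left(-51\right)\right) - -27973 = \left(-4 - - \frac{10}{17} - 102\right) + 27973 = \left(-4 + \frac{10}{17} - 102\right) + 27973 = - \frac{1792}{17} + 27973 = \frac{473749}{17}$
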